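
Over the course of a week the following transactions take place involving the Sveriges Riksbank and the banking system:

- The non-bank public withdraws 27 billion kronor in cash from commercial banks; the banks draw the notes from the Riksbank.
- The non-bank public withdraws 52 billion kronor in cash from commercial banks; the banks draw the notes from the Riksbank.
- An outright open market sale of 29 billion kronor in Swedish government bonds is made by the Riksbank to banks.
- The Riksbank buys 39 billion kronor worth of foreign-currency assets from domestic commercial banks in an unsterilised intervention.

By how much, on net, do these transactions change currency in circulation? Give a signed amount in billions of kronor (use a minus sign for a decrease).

Currency withdrawal 27 billion kronor: notes leave the central bank → +27B.
Currency withdrawal 52 billion kronor: notes leave the central bank → +52B.
OMO sale (to banks) 29 billion kronor: no currency enters or leaves circulation → 0.
FX purchase 39 billion kronor: no currency enters or leaves circulation → 0.
Net: 27 + 52 + 0 + 0 = +79 billion.

+79 billion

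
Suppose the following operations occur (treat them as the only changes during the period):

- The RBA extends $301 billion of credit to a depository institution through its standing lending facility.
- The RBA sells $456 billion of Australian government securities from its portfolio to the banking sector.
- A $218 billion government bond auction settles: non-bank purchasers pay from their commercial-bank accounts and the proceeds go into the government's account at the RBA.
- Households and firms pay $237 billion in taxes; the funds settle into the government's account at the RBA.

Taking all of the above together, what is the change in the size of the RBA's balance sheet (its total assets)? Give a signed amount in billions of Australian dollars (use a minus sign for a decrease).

-$155 billion

Discount-window loan $301 billion: an RBA asset is acquired → +$301B.
OMO sale (to banks) $456 billion: an RBA asset is shed → −$456B.
Government account inflow $218 billion: only the composition of liabilities changes → 0.
Government account inflow $237 billion: only the composition of liabilities changes → 0.
Net: 301 − 456 + 0 + 0 = -$155 billion.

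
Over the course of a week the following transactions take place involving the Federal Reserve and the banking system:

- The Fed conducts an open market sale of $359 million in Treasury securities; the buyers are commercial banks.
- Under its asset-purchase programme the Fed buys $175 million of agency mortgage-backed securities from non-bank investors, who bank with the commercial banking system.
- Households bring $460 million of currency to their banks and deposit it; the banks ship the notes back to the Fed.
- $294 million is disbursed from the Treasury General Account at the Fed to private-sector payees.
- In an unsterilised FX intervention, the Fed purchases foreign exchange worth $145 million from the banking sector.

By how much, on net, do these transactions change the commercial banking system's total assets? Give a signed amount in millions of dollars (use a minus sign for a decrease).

+$929 million

OMO sale (to banks) $359 million: just an asset swap on bank balance sheets → 0.
Asset purchase (from non-banks) $175 million: bank balance sheets expand → +$175M.
Currency deposit $460 million: bank balance sheets expand → +$460M.
Government spending $294 million: bank balance sheets expand → +$294M.
FX purchase $145 million: just an asset swap on bank balance sheets → 0.
Net: 0 + 175 + 460 + 294 + 0 = +$929 million.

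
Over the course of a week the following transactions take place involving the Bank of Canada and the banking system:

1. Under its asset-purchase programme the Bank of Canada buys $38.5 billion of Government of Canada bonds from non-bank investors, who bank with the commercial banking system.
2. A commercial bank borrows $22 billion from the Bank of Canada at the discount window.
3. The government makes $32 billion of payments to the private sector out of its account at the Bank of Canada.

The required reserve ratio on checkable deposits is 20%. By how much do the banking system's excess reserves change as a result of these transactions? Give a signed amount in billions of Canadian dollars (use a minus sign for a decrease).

Asset purchase (from non-banks) $38.5 billion: reserves +$38.5B, deposits +$38.5B.
Discount-window loan $22 billion: reserves +$22B, deposits 0.
Government spending $32 billion: reserves +$32B, deposits +$32B.
Totals: Δreserves = +$92.5B, Δdeposits = +$70.5B.
Δrequired reserves = 20% × +$70.5B = +$14.1B.
Δexcess reserves = Δreserves − Δrequired = +$92.5B − (+$14.1B) = +$78.4 billion.

+$78.4 billion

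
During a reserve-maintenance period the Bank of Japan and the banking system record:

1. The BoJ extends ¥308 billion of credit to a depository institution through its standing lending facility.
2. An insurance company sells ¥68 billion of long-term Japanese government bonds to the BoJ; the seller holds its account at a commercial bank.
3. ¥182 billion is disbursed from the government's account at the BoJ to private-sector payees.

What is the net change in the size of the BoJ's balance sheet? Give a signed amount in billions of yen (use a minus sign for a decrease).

BoJ balance sheet:
  Assets:      Securities +¥68B, Loans to banks +¥308B
  Liabilities: Bank reserves +¥558B, Government deposits −¥182B
Commercial banking system:
  Assets:      Reserves at CB +¥558B
  Liabilities: Checkable deposits +¥250B, Borrowings from CB +¥308B
Change in total BoJ assets = +¥376 billion.

+¥376 billion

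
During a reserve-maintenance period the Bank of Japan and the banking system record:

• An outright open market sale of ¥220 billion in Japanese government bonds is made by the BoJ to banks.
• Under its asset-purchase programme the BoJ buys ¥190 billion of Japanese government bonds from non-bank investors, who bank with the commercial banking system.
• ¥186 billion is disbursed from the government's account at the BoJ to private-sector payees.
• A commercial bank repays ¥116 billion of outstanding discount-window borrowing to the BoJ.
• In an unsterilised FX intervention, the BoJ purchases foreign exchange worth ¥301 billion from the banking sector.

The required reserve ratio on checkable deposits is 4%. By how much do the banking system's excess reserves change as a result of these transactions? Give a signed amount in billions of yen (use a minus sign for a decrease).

+¥325.96 billion

OMO sale (to banks) ¥220 billion: reserves −¥220B, deposits 0.
Asset purchase (from non-banks) ¥190 billion: reserves +¥190B, deposits +¥190B.
Government spending ¥186 billion: reserves +¥186B, deposits +¥186B.
Discount-window repayment ¥116 billion: reserves −¥116B, deposits 0.
FX purchase ¥301 billion: reserves +¥301B, deposits 0.
Totals: Δreserves = +¥341B, Δdeposits = +¥376B.
Δrequired reserves = 4% × +¥376B = +¥15.04B.
Δexcess reserves = Δreserves − Δrequired = +¥341B − (+¥15.04B) = +¥325.96 billion.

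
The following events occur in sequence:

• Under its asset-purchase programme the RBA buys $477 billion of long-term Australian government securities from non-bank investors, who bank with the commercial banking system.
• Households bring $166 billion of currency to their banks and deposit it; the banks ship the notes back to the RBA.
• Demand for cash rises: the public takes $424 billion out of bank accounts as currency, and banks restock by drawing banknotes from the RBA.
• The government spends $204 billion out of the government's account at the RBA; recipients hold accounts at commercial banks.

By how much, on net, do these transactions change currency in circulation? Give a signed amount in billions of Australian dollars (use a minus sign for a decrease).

+$258 billion

Asset purchase (from non-banks) $477 billion: no currency enters or leaves circulation → 0.
Currency deposit $166 billion: notes return to the central bank → −$166B.
Currency withdrawal $424 billion: notes leave the central bank → +$424B.
Government spending $204 billion: no currency enters or leaves circulation → 0.
Net: 0 − 166 + 424 + 0 = +$258 billion.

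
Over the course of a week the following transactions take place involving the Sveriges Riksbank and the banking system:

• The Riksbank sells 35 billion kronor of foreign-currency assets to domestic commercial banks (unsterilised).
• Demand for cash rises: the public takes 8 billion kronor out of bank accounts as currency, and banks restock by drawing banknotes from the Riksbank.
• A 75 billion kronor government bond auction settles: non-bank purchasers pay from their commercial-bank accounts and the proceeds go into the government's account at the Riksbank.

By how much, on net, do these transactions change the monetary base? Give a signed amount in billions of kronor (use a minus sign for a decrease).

-110 billion

FX sale 35 billion kronor: Riksbank balance sheet contracts → −35B.
Currency withdrawal 8 billion kronor: just a shift between currency and reserves — both are base money → 0.
Government account inflow 75 billion kronor: reserves shift to a non-base liability → −75B.
Net: −35 + 0 − 75 = -110 billion.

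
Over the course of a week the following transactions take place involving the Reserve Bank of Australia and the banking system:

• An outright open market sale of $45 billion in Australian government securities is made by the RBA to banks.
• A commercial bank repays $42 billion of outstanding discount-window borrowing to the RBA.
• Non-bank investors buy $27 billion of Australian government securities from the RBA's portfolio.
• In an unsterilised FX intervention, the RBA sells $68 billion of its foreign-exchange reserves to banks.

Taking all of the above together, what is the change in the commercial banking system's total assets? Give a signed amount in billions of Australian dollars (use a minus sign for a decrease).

-$69 billion

RBA balance sheet:
  Assets:      Securities −$72B, Loans to banks −$42B, Foreign assets −$68B
  Liabilities: Bank reserves −$182B
Commercial banking system:
  Assets:      Reserves at CB −$182B, Securities +$45B, Foreign assets +$68B
  Liabilities: Checkable deposits −$27B, Borrowings from CB −$42B
Change in total bank assets = -$69 billion.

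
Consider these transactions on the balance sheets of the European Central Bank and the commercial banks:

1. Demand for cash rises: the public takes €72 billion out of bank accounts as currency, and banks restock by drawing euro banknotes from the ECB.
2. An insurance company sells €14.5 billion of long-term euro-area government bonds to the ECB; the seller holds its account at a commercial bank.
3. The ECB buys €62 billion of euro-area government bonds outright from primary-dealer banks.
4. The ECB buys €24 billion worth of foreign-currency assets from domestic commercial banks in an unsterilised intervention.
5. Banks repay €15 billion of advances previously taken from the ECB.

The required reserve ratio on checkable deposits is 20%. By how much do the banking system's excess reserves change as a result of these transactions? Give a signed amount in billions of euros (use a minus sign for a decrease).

+€25 billion

Currency withdrawal €72 billion: reserves −€72B, deposits −€72B.
Asset purchase (from non-banks) €14.5 billion: reserves +€14.5B, deposits +€14.5B.
OMO purchase (from banks) €62 billion: reserves +€62B, deposits 0.
FX purchase €24 billion: reserves +€24B, deposits 0.
Discount-window repayment €15 billion: reserves −€15B, deposits 0.
Totals: Δreserves = +€13.5B, Δdeposits = −€57.5B.
Δrequired reserves = 20% × −€57.5B = −€11.5B.
Δexcess reserves = Δreserves − Δrequired = +€13.5B − (−€11.5B) = +€25 billion.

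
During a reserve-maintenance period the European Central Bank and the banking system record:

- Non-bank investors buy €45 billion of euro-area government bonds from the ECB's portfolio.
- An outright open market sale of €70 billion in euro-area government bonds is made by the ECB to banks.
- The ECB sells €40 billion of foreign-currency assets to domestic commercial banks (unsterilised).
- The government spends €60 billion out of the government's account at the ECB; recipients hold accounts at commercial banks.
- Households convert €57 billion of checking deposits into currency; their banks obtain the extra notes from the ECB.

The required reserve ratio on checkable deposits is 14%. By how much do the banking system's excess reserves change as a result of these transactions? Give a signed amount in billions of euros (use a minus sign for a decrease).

-€146.12 billion

Asset sale (to non-banks) €45 billion: reserves −€45B, deposits −€45B.
OMO sale (to banks) €70 billion: reserves −€70B, deposits 0.
FX sale €40 billion: reserves −€40B, deposits 0.
Government spending €60 billion: reserves +€60B, deposits +€60B.
Currency withdrawal €57 billion: reserves −€57B, deposits −€57B.
Totals: Δreserves = −€152B, Δdeposits = −€42B.
Δrequired reserves = 14% × −€42B = −€5.88B.
Δexcess reserves = Δreserves − Δrequired = −€152B − (−€5.88B) = -€146.12 billion.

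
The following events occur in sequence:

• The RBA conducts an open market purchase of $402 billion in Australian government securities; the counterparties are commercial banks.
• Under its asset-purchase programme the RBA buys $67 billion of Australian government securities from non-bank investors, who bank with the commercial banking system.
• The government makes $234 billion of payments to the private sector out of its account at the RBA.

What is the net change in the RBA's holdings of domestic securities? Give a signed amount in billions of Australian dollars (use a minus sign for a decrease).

+$469 billion

RBA balance sheet:
  Assets:      Securities +$469B
  Liabilities: Bank reserves +$703B, Government deposits −$234B
Commercial banking system:
  Assets:      Reserves at CB +$703B, Securities −$402B
  Liabilities: Checkable deposits +$301B
So the change in the RBA's holdings of domestic securities is +$469 billion.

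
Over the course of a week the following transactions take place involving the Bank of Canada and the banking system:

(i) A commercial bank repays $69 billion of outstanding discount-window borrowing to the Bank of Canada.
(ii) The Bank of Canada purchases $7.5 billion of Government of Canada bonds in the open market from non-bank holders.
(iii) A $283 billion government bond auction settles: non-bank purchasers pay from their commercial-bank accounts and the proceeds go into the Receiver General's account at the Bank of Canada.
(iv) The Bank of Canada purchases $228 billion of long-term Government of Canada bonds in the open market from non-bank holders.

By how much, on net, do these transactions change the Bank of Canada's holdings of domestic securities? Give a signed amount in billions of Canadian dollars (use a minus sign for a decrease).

Bank of Canada balance sheet:
  Assets:      Securities +$235.5B, Loans to banks −$69B
  Liabilities: Bank reserves −$116.5B, Government deposits +$283B
So the change in the Bank of Canada's holdings of domestic securities is +$235.5 billion.

+$235.5 billion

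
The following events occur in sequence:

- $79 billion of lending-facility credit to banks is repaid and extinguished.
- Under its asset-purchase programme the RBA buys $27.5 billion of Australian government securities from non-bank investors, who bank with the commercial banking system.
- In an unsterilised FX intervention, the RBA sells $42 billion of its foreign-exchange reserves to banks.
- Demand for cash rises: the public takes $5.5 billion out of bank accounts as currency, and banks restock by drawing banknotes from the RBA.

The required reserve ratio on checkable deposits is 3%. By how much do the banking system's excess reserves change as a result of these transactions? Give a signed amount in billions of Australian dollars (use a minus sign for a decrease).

Discount-window repayment $79 billion: reserves −$79B, deposits 0.
Asset purchase (from non-banks) $27.5 billion: reserves +$27.5B, deposits +$27.5B.
FX sale $42 billion: reserves −$42B, deposits 0.
Currency withdrawal $5.5 billion: reserves −$5.5B, deposits −$5.5B.
Totals: Δreserves = −$99B, Δdeposits = +$22B.
Δrequired reserves = 3% × +$22B = +$0.66B.
Δexcess reserves = Δreserves − Δrequired = −$99B − (+$0.66B) = -$99.66 billion.

-$99.66 billion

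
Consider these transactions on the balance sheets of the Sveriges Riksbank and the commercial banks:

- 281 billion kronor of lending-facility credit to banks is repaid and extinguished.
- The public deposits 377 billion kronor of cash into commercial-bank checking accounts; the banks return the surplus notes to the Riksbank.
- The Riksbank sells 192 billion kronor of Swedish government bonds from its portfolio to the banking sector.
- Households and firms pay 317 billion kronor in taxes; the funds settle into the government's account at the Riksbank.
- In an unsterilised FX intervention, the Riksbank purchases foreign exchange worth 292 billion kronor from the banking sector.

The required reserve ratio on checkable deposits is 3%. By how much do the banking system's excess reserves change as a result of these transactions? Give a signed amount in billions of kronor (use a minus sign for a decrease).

Discount-window repayment 281 billion kronor: reserves −281B, deposits 0.
Currency deposit 377 billion kronor: reserves +377B, deposits +377B.
OMO sale (to banks) 192 billion kronor: reserves −192B, deposits 0.
Government account inflow 317 billion kronor: reserves −317B, deposits −317B.
FX purchase 292 billion kronor: reserves +292B, deposits 0.
Totals: Δreserves = −121B, Δdeposits = +60B.
Δrequired reserves = 3% × +60B = +1.8B.
Δexcess reserves = Δreserves − Δrequired = −121B − (+1.8B) = -122.8 billion.

-122.8 billion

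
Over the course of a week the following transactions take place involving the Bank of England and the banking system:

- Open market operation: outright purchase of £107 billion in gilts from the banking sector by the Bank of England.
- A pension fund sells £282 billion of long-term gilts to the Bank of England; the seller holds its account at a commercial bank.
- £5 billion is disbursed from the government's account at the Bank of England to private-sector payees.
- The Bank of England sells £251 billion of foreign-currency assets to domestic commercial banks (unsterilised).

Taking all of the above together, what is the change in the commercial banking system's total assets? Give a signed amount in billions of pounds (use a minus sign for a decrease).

Bank of England balance sheet:
  Assets:      Securities +£389B, Foreign assets −£251B
  Liabilities: Bank reserves +£143B, Government deposits −£5B
Commercial banking system:
  Assets:      Reserves at CB +£143B, Securities −£107B, Foreign assets +£251B
  Liabilities: Checkable deposits +£287B
Change in total bank assets = +£287 billion.

+£287 billion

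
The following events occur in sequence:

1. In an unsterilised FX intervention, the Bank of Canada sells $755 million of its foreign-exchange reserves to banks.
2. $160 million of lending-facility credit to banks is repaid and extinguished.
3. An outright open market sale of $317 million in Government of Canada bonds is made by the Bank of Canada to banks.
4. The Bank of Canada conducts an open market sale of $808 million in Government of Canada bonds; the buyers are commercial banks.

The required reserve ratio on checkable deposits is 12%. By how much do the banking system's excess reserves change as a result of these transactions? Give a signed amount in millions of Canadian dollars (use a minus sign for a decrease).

FX sale $755 million: reserves −$755M, deposits 0.
Discount-window repayment $160 million: reserves −$160M, deposits 0.
OMO sale (to banks) $317 million: reserves −$317M, deposits 0.
OMO sale (to banks) $808 million: reserves −$808M, deposits 0.
Totals: Δreserves = −$2040M, Δdeposits = 0.
Δrequired reserves = 12% × 0 = 0.
Δexcess reserves = Δreserves − Δrequired = −$2040M − (0) = -$2040 million.

-$2040 million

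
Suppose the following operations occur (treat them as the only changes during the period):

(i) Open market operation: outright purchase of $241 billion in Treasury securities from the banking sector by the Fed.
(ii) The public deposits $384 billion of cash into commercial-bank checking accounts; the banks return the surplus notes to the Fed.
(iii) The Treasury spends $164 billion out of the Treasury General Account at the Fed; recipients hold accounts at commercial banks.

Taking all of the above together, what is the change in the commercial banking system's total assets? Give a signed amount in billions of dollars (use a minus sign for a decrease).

Fed balance sheet:
  Assets:      Securities +$241B
  Liabilities: Bank reserves +$789B, Currency in circulation −$384B, Government deposits −$164B
Commercial banking system:
  Assets:      Reserves at CB +$789B, Securities −$241B
  Liabilities: Checkable deposits +$548B
Change in total bank assets = +$548 billion.

+$548 billion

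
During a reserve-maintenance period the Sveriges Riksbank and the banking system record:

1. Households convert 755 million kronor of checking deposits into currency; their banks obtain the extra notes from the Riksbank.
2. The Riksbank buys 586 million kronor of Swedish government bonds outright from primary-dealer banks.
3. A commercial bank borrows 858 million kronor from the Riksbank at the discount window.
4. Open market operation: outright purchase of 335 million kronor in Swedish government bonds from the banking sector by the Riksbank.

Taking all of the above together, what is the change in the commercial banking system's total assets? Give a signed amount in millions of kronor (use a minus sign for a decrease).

Riksbank balance sheet:
  Assets:      Securities +921M, Loans to banks +858M
  Liabilities: Bank reserves +1024M, Currency in circulation +755M
Commercial banking system:
  Assets:      Reserves at CB +1024M, Securities −921M
  Liabilities: Checkable deposits −755M, Borrowings from CB +858M
Change in total bank assets = +103 million.

+103 million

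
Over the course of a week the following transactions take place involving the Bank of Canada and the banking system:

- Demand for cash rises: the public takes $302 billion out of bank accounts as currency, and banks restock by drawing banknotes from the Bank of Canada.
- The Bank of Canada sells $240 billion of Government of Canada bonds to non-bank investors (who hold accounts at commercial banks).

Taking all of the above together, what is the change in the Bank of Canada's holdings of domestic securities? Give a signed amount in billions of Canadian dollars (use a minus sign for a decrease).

-$240 billion

Bank of Canada balance sheet:
  Assets:      Securities −$240B
  Liabilities: Bank reserves −$542B, Currency in circulation +$302B
So the change in the Bank of Canada's holdings of domestic securities is -$240 billion.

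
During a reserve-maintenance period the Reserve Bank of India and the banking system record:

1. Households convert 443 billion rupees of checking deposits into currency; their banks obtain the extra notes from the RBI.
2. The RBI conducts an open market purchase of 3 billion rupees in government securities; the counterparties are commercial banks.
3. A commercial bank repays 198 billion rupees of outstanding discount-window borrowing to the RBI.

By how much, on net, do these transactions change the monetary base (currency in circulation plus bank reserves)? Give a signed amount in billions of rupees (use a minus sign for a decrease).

RBI balance sheet:
  Assets:      Securities +3B, Loans to banks −198B
  Liabilities: Bank reserves −638B, Currency in circulation +443B
Commercial banking system:
  Assets:      Reserves at CB −638B, Securities −3B
  Liabilities: Checkable deposits −443B, Borrowings from CB −198B
Monetary base = currency + reserves: +443B + (−638B) = -195 billion.

-195 billion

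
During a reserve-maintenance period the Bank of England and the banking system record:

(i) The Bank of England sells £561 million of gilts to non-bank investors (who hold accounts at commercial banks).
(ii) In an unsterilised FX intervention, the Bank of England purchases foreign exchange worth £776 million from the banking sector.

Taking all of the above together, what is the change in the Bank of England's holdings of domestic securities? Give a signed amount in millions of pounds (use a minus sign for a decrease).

-£561 million

Bank of England balance sheet:
  Assets:      Securities −£561M, Foreign assets +£776M
  Liabilities: Bank reserves +£215M
Commercial banking system:
  Assets:      Reserves at CB +£215M, Foreign assets −£776M
  Liabilities: Checkable deposits −£561M
So the change in the Bank of England's holdings of domestic securities is -£561 million.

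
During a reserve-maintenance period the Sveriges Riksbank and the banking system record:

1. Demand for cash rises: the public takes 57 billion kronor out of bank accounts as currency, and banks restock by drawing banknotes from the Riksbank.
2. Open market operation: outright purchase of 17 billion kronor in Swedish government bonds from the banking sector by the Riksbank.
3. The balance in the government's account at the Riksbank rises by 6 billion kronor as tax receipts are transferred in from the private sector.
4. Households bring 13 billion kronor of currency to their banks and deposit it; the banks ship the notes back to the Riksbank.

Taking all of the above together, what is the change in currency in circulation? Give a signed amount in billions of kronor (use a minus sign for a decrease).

Currency withdrawal 57 billion kronor: notes leave the central bank → +57B.
OMO purchase (from banks) 17 billion kronor: no currency enters or leaves circulation → 0.
Government account inflow 6 billion kronor: no currency enters or leaves circulation → 0.
Currency deposit 13 billion kronor: notes return to the central bank → −13B.
Net: 57 + 0 + 0 − 13 = +44 billion.

+44 billion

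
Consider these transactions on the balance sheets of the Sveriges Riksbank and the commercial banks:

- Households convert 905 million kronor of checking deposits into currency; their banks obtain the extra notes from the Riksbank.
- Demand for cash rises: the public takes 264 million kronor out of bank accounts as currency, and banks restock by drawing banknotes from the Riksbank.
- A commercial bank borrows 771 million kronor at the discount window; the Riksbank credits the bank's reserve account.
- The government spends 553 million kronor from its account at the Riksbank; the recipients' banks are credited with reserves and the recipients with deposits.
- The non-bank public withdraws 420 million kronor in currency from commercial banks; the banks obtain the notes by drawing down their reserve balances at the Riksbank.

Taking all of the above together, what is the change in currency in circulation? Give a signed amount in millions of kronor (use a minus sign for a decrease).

Riksbank balance sheet:
  Assets:      Loans to banks +771M
  Liabilities: Bank reserves −265M, Currency in circulation +1589M, Government deposits −553M
So the change in currency in circulation is +1589 million.

+1589 million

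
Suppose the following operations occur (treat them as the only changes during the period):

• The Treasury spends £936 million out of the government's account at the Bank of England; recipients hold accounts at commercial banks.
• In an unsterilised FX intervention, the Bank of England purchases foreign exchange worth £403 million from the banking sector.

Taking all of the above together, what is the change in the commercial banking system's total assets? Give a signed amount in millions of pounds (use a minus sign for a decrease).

+£936 million

Bank of England balance sheet:
  Assets:      Foreign assets +£403M
  Liabilities: Bank reserves +£1339M, Government deposits −£936M
Commercial banking system:
  Assets:      Reserves at CB +£1339M, Foreign assets −£403M
  Liabilities: Checkable deposits +£936M
Change in total bank assets = +£936 million.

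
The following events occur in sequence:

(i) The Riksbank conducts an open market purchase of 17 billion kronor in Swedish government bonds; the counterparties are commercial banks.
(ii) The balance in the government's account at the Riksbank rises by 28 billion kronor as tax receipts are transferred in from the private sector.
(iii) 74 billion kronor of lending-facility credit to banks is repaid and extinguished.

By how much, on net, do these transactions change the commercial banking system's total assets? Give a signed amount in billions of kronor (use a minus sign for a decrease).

OMO purchase (from banks) 17 billion kronor: just an asset swap on bank balance sheets → 0.
Government account inflow 28 billion kronor: bank balance sheets shrink → −28B.
Discount-window repayment 74 billion kronor: bank balance sheets shrink → −74B.
Net: 0 − 28 − 74 = -102 billion.

-102 billion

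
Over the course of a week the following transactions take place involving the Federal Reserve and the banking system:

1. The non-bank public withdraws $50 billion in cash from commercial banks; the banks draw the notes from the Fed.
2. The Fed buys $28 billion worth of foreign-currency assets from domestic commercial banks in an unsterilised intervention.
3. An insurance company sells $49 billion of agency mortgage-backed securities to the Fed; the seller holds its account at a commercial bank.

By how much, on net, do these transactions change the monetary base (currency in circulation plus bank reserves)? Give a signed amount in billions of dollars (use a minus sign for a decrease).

+$77 billion

Currency withdrawal $50 billion: just a shift between currency and reserves — both are base money → 0.
FX purchase $28 billion: Fed balance sheet expands → +$28B.
Asset purchase (from non-banks) $49 billion: Fed balance sheet expands → +$49B.
Net: 0 + 28 + 49 = +$77 billion.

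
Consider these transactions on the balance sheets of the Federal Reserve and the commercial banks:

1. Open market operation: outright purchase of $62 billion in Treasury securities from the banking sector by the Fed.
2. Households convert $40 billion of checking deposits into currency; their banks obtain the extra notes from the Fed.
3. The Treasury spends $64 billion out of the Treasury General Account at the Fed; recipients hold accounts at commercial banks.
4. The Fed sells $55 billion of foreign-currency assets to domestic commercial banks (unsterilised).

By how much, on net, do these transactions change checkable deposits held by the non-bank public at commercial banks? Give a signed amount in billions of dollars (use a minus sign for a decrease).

OMO purchase (from banks) $62 billion: the counterparty is a bank, so public deposits are unchanged → 0.
Currency withdrawal $40 billion: non-bank counterparties' bank balances fall → −$40B.
Government spending $64 billion: non-bank counterparties' bank balances rise → +$64B.
FX sale $55 billion: the counterparty is a bank, so public deposits are unchanged → 0.
Net: 0 − 40 + 64 + 0 = +$24 billion.

+$24 billion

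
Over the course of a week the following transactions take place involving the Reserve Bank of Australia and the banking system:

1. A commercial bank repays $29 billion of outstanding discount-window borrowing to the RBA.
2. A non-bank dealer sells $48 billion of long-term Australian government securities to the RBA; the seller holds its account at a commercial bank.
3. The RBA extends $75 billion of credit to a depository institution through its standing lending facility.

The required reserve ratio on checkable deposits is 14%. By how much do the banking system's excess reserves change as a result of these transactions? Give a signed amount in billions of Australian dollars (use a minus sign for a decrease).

Discount-window repayment $29 billion: reserves −$29B, deposits 0.
Asset purchase (from non-banks) $48 billion: reserves +$48B, deposits +$48B.
Discount-window loan $75 billion: reserves +$75B, deposits 0.
Totals: Δreserves = +$94B, Δdeposits = +$48B.
Δrequired reserves = 14% × +$48B = +$6.72B.
Δexcess reserves = Δreserves − Δrequired = +$94B − (+$6.72B) = +$87.28 billion.

+$87.28 billion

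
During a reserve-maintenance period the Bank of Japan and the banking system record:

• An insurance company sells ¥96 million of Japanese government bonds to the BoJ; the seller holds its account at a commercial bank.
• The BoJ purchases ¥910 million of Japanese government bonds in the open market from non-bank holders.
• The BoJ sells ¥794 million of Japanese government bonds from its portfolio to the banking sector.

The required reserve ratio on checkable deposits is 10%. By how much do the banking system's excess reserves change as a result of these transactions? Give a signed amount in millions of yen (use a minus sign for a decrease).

+¥111.4 million

Asset purchase (from non-banks) ¥96 million: reserves +¥96M, deposits +¥96M.
Asset purchase (from non-banks) ¥910 million: reserves +¥910M, deposits +¥910M.
OMO sale (to banks) ¥794 million: reserves −¥794M, deposits 0.
Totals: Δreserves = +¥212M, Δdeposits = +¥1006M.
Δrequired reserves = 10% × +¥1006M = +¥100.6M.
Δexcess reserves = Δreserves − Δrequired = +¥212M − (+¥100.6M) = +¥111.4 million.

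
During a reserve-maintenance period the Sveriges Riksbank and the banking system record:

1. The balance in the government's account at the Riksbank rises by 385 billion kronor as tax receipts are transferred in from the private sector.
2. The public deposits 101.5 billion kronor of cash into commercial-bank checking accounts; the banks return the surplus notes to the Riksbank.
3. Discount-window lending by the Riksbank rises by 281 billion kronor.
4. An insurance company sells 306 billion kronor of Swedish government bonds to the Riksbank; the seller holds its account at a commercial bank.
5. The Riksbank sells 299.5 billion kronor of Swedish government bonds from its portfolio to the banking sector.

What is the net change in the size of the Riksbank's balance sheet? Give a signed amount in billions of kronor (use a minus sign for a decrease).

+287.5 billion

Government account inflow 385 billion kronor: only the composition of liabilities changes → 0.
Currency deposit 101.5 billion kronor: only the composition of liabilities changes → 0.
Discount-window loan 281 billion kronor: a Riksbank asset is acquired → +281B.
Asset purchase (from non-banks) 306 billion kronor: a Riksbank asset is acquired → +306B.
OMO sale (to banks) 299.5 billion kronor: a Riksbank asset is shed → −299.5B.
Net: 0 + 0 + 281 + 306 − 299.5 = +287.5 billion.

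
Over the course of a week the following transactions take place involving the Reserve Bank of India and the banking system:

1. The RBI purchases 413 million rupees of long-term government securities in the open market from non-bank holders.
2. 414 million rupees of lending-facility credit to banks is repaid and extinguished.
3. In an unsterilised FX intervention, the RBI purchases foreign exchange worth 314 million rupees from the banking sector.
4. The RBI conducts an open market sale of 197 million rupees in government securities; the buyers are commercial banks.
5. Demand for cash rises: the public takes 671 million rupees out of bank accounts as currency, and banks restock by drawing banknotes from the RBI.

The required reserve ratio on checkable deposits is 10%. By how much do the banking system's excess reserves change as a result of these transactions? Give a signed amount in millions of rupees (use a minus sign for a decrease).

Asset purchase (from non-banks) 413 million rupees: reserves +413M, deposits +413M.
Discount-window repayment 414 million rupees: reserves −414M, deposits 0.
FX purchase 314 million rupees: reserves +314M, deposits 0.
OMO sale (to banks) 197 million rupees: reserves −197M, deposits 0.
Currency withdrawal 671 million rupees: reserves −671M, deposits −671M.
Totals: Δreserves = −555M, Δdeposits = −258M.
Δrequired reserves = 10% × −258M = −25.8M.
Δexcess reserves = Δreserves − Δrequired = −555M − (−25.8M) = -529.2 million.

-529.2 million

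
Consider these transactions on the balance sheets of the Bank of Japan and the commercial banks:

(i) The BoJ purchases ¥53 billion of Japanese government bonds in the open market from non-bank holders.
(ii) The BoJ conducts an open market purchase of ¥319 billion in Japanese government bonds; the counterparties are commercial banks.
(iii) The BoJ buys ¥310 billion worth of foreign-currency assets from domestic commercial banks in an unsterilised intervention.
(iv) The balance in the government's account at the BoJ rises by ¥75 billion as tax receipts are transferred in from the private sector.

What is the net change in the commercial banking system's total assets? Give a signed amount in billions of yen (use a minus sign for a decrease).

-¥22 billion

Asset purchase (from non-banks) ¥53 billion: bank balance sheets expand → +¥53B.
OMO purchase (from banks) ¥319 billion: just an asset swap on bank balance sheets → 0.
FX purchase ¥310 billion: just an asset swap on bank balance sheets → 0.
Government account inflow ¥75 billion: bank balance sheets shrink → −¥75B.
Net: 53 + 0 + 0 − 75 = -¥22 billion.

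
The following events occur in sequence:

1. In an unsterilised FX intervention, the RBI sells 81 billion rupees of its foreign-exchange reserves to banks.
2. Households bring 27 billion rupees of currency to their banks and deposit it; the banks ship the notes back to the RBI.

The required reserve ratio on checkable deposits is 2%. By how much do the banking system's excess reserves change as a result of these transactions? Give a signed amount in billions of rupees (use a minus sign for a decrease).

FX sale 81 billion rupees: reserves −81B, deposits 0.
Currency deposit 27 billion rupees: reserves +27B, deposits +27B.
Totals: Δreserves = −54B, Δdeposits = +27B.
Δrequired reserves = 2% × +27B = +0.54B.
Δexcess reserves = Δreserves − Δrequired = −54B − (+0.54B) = -54.54 billion.

-54.54 billion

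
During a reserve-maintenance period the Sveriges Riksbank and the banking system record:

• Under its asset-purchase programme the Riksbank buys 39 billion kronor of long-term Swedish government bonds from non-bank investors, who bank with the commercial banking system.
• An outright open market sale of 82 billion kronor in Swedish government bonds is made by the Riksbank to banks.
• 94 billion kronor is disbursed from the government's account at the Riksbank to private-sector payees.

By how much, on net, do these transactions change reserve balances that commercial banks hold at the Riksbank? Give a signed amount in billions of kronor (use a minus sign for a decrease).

+51 billion

Asset purchase (from non-banks) 39 billion kronor: the Riksbank pays by crediting reserve accounts → +39B.
OMO sale (to banks) 82 billion kronor: the buying banks pay out of their reserve balances → −82B.
Government spending 94 billion kronor: government payments flow into bank reserve accounts → +94B.
Net: 39 − 82 + 94 = +51 billion.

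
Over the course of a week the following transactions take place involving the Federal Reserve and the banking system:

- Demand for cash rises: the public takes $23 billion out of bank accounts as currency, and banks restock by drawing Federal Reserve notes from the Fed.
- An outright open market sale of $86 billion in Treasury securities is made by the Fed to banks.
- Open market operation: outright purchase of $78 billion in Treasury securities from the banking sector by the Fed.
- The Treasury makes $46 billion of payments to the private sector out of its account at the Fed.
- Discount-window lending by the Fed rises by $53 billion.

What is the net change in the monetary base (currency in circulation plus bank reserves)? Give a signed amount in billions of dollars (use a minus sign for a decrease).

+$91 billion

Currency withdrawal $23 billion: just a shift between currency and reserves — both are base money → 0.
OMO sale (to banks) $86 billion: Fed balance sheet contracts → −$86B.
OMO purchase (from banks) $78 billion: Fed balance sheet expands → +$78B.
Government spending $46 billion: a non-base liability converts back to reserves → +$46B.
Discount-window loan $53 billion: Fed balance sheet expands → +$53B.
Net: 0 − 86 + 78 + 46 + 53 = +$91 billion.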